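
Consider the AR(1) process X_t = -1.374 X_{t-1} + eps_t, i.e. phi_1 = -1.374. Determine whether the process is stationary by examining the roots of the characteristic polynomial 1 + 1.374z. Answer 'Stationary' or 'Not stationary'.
\text{Not stationary}

The AR(p) characteristic polynomial is P(z) = 1 + 1.374z.
Stationarity requires all roots to lie outside the unit circle, i.e. |z| > 1 for every root.
This is linear in z: 1 + (1.374) z = 0  =>  z = -1/(1.374) = -0.727802,  |z| = 0.727802.
Moduli of all roots: 0.7278.
All moduli strictly greater than 1? No.
Verdict: Not stationary.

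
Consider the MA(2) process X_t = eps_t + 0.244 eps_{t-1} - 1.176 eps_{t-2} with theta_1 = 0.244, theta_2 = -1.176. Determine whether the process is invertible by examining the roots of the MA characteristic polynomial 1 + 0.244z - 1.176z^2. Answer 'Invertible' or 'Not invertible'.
\text{Not invertible}

The MA(q) characteristic polynomial is P(z) = 1 + 0.244z - 1.176z^2.
Invertibility requires all roots to lie outside the unit circle, i.e. |z| > 1 for every root.
Set 1 + (0.244) z + (-1.176) z^2 = 0, i.e. a z^2 + b z + c = 0 with a = -1.176, b = 0.244, c = 1.
Discriminant D = b^2 - 4ac = (0.244)^2 - 4*(-1.176)*1 = 0.059536 - (-4.704) = 4.763536.
D >= 0, so the roots are real: z = (-b +/- sqrt(D)) / (2a) = (-0.244 +/- 2.182553) / (-2.352).
  z_1 = (-0.244 + 2.182553) / (-2.352) = -0.8242,   |z_1| = 0.8242.
  z_2 = (-0.244 - 2.182553) / (-2.352) = 1.0317,   |z_2| = 1.0317.
Moduli of all roots: 0.8242, 1.0317.
All moduli strictly greater than 1? No.
Verdict: Not invertible.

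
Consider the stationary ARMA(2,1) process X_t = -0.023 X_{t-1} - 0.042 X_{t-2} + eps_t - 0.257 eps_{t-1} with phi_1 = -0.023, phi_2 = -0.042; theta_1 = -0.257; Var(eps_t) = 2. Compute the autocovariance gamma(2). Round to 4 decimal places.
\gamma(2) = -0.0783

Multiply the model equation by X_{t-k} and take expectations. With theta_0 = psi_0 = 1 and psi_j the MA(infinity) weights, this gives
  gamma(k) - sum_i phi_i gamma(k-i) = c_k,
  c_k = sigma^2 * sum_{j=k..q} theta_j psi_{j-k}   (c_k = 0 for k > q),
using gamma(-m) = gamma(m).
psi-weights needed (psi_j = theta_j + sum_i phi_i psi_{j-i}):
  psi_1 = theta_1 + phi_1 = -0.257 + (-0.023) = -0.28
Right-hand sides:
  c_0 = sigma^2 (1 + theta_1 psi_1) = 2 * (1 + (-0.257)(-0.28)) = 2 * 1.07196 = 2.14392
  c_1 = sigma^2 theta_1 = 2 * (-0.257) = -0.514
  c_2 = 0
Equations for k = 0, 1, 2 (AR order 2, c_2 = 0):
  (E0) gamma(0) = phi_1 gamma(1) + phi_2 gamma(2) + c_0
  (E1) gamma(1) = phi_1 gamma(0) + phi_2 gamma(1) + c_1
  (E2) gamma(2) = phi_1 gamma(1) + phi_2 gamma(0)
From (E1): gamma(1) = A gamma(0) + B with
  A = phi_1 / (1 - phi_2) = -0.023 / 1.042 = -0.022073,   B = c_1 / (1 - phi_2) = -0.514 / 1.042 = -0.493282.
Insert (E2) into (E0): gamma(0) (1 - phi_2^2) = phi_1 (1 + phi_2) gamma(1) + c_0.
  phi_1 (1 + phi_2) = (-0.023)(0.958) = -0.022034,   1 - phi_2^2 = 0.998236.
Replace gamma(1) by A gamma(0) + B and collect gamma(0):
  gamma(0) [0.998236 - (-0.022034)(-0.022073)] = (-0.022034)(-0.493282) + 2.14392
  gamma(0) * 0.99775 = 2.154789
  gamma(0) = 2.154789 / 0.99775 = 2.159649.
  gamma(1) = A gamma(0) + B = (-0.022073)(2.159649) + (-0.493282) = -0.540952.
  gamma(2) = phi_1 gamma(1) + phi_2 gamma(0) = (-0.023)(-0.540952) + (-0.042)(2.159649) = -0.078263.
Therefore gamma(2) = -0.0783 (to 4 decimal places).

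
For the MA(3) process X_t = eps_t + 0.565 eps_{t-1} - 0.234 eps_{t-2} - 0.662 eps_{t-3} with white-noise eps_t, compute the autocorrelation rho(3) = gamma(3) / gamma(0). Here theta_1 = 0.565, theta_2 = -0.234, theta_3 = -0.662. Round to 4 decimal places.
\rho(3) = -0.3653

For an MA(q) process with theta_0 = 1, the autocovariance is
  gamma(k) = sigma^2 * sum_{i=0..q-k} theta_i * theta_{i+k},
and rho(k) = gamma(k) / gamma(0). Sigma^2 cancels.
  numerator   = (1)*(-0.662) = -0.662.
  denominator = (1)^2 + (0.565)^2 + (-0.234)^2 + (-0.662)^2 = 1.812225.
  rho(3) = -0.662 / 1.812225 = -0.3653.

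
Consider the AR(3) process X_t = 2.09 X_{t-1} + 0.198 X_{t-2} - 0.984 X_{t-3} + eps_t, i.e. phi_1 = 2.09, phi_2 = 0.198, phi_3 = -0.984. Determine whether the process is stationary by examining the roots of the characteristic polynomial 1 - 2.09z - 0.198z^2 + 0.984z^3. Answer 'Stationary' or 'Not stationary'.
\text{Not stationary}

The AR(p) characteristic polynomial is P(z) = 1 - 2.09z - 0.198z^2 + 0.984z^3.
Stationarity requires all roots to lie outside the unit circle, i.e. |z| > 1 for every root.
Degree 3: look for a simple real root z0 first, then factor out (1 - z/z0) and solve the remaining quadratic.
Testing z0 = 1.25: P(1.25) = 1 + (-2.09)(1.25) + (-0.198)(1.25)^2 + (0.984)(1.25)^3
  = 1 + (-2.6125) + (-0.309375) + (1.921875) = 0.  So z_0 = 1.25 is a root, |z_0| = 1.25.
Divide out the factor (1 - 0.8 z) = (1 - z/z0) (since 1/z0 = 0.8):
  P(z) = (1 - 0.8 z)(1 + (-1.29) z + (-1.23) z^2)
  [check: z-coef -1.29 - (0.8) = -2.09; z^2-coef -1.23 - (0.8)(-1.29) = -0.198; z^3-coef -(0.8)(-1.23) = 0.984.]
Remaining roots from the quadratic factor 1 + (-1.29) z + (-1.23) z^2:
  Set 1 + (-1.29) z + (-1.23) z^2 = 0, i.e. a z^2 + b z + c = 0 with a = -1.23, b = -1.29, c = 1.
  Discriminant D = b^2 - 4ac = (-1.29)^2 - 4*(-1.23)*1 = 1.6641 - (-4.92) = 6.5841.
  D >= 0, so the roots are real: z = (-b +/- sqrt(D)) / (2a) = (1.29 +/- 2.56595) / (-2.46).
    z_1 = (1.29 + 2.56595) / (-2.46) = -1.5675,   |z_1| = 1.5675.
    z_2 = (1.29 - 2.56595) / (-2.46) = 0.5187,   |z_2| = 0.5187.
Moduli of all roots: 1.2500, 1.5675, 0.5187.
All moduli strictly greater than 1? No.
Verdict: Not stationary.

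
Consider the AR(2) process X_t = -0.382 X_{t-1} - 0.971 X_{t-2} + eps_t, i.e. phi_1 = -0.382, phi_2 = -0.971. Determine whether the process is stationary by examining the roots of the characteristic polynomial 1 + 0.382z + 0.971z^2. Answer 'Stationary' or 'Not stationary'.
\text{Stationary}

The AR(p) characteristic polynomial is P(z) = 1 + 0.382z + 0.971z^2.
Stationarity requires all roots to lie outside the unit circle, i.e. |z| > 1 for every root.
Set 1 + (0.382) z + (0.971) z^2 = 0, i.e. a z^2 + b z + c = 0 with a = 0.971, b = 0.382, c = 1.
Discriminant D = b^2 - 4ac = (0.382)^2 - 4*(0.971)*1 = 0.145924 - (3.884) = -3.738076.
D < 0, so the roots are the complex-conjugate pair z = (-b +/- i sqrt(-D)) / (2a) = -0.1967 +/- 0.9956i.
For a conjugate pair |z|^2 = z * conj(z) = (product of roots) = c/a = 1/(0.971) = 1.029866, so |z| = sqrt(1.029866) = 1.0148 for both roots.
Moduli of all roots: 1.0148, 1.0148.
All moduli strictly greater than 1? Yes.
Verdict: Stationary.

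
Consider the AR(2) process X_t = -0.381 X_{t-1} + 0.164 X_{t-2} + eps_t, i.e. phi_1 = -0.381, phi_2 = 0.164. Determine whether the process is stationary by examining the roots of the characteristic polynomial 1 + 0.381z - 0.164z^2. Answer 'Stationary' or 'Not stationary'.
\text{Stationary}

The AR(p) characteristic polynomial is P(z) = 1 + 0.381z - 0.164z^2.
Stationarity requires all roots to lie outside the unit circle, i.e. |z| > 1 for every root.
Set 1 + (0.381) z + (-0.164) z^2 = 0, i.e. a z^2 + b z + c = 0 with a = -0.164, b = 0.381, c = 1.
Discriminant D = b^2 - 4ac = (0.381)^2 - 4*(-0.164)*1 = 0.145161 - (-0.656) = 0.801161.
D >= 0, so the roots are real: z = (-b +/- sqrt(D)) / (2a) = (-0.381 +/- 0.895076) / (-0.328).
  z_1 = (-0.381 + 0.895076) / (-0.328) = -1.5673,   |z_1| = 1.5673.
  z_2 = (-0.381 - 0.895076) / (-0.328) = 3.8905,   |z_2| = 3.8905.
Moduli of all roots: 1.5673, 3.8905.
All moduli strictly greater than 1? Yes.
Verdict: Stationary.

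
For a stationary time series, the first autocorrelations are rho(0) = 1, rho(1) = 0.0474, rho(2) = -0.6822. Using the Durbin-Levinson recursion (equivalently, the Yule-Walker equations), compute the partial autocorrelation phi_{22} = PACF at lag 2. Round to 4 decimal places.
\phi_{22} = -0.6860

The PACF at lag k is phi_{kk}, the last component of the solution
to the Yule-Walker system G_k phi = r_k where
  (G_k)_{ij} = rho(|i - j|), (r_k)_i = rho(i), i,j = 1..k.
Equivalently, Durbin-Levinson gives phi_{kk} iteratively:
  phi_{11} = rho(1)
  phi_{kk} = [rho(k) - sum_{j=1..k-1} phi_{k-1,j} rho(k-j)]
            / [1 - sum_{j=1..k-1} phi_{k-1,j} rho(j)],
  phi_{k,j} = phi_{k-1,j} - phi_{kk} phi_{k-1,k-j},  j = 1..k-1.
Step k = 1:
  phi_11 = rho(1) = 0.0474.
Step k = 2:
  phi_22 = [rho(2) - phi_11 rho(1)] / [1 - phi_11 rho(1)] = [-0.6822 - (0.0474)(0.0474)] / [1 - (0.0474)(0.0474)]
         = -0.68444676 / 0.99775324 = -0.686.
Therefore phi_{22} = -0.6860.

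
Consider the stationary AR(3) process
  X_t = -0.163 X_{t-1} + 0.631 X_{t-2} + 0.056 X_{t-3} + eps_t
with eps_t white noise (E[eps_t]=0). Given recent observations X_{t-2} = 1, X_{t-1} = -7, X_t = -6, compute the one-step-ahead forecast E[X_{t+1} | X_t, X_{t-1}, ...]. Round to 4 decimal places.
E[X_{t+1} \mid \mathcal F_t] = -3.3830

For an AR(p) model X_t = c + sum_i phi_i X_{t-i} + eps_t, the
one-step-ahead conditional mean is
  E[X_{t+1} | X_t, ...] = c + sum_i phi_i X_{t+1-i}.
Substitute known values:
  E[X_{t+1} | ...] = (-0.163) * (-6) + (0.631) * (-7) + (0.056) * (1)
                   = -3.3830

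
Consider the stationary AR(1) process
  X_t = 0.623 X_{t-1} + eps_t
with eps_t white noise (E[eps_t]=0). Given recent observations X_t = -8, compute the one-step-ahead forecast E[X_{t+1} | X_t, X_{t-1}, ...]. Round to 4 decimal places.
E[X_{t+1} \mid \mathcal F_t] = -4.9840

For an AR(p) model X_t = c + sum_i phi_i X_{t-i} + eps_t, the
one-step-ahead conditional mean is
  E[X_{t+1} | X_t, ...] = c + sum_i phi_i X_{t+1-i}.
Substitute known values:
  E[X_{t+1} | ...] = (0.623) * (-8)
                   = -4.9840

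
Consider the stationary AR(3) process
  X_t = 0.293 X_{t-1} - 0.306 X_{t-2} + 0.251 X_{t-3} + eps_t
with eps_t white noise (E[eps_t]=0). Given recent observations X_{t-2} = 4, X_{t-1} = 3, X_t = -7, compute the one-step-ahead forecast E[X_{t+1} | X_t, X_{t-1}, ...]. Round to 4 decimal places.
E[X_{t+1} \mid \mathcal F_t] = -1.9650

For an AR(p) model X_t = c + sum_i phi_i X_{t-i} + eps_t, the
one-step-ahead conditional mean is
  E[X_{t+1} | X_t, ...] = c + sum_i phi_i X_{t+1-i}.
Substitute known values:
  E[X_{t+1} | ...] = (0.293) * (-7) + (-0.306) * (3) + (0.251) * (4)
                   = -1.9650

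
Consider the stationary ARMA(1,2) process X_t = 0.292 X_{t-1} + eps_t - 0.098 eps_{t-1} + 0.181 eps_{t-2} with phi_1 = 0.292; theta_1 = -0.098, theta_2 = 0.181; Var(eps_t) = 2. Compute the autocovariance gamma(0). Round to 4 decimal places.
\gamma(0) = 2.1988

Multiply the model equation by X_{t-k} and take expectations. With theta_0 = psi_0 = 1 and psi_j the MA(infinity) weights, this gives
  gamma(k) - sum_i phi_i gamma(k-i) = c_k,
  c_k = sigma^2 * sum_{j=k..q} theta_j psi_{j-k}   (c_k = 0 for k > q),
using gamma(-m) = gamma(m).
psi-weights needed (psi_j = theta_j + sum_i phi_i psi_{j-i}):
  psi_1 = theta_1 + phi_1 = -0.098 + (0.292) = 0.194
  psi_2 = theta_2 + phi_1 psi_1 = 0.181 + (0.292)(0.194) = 0.237648
Right-hand sides:
  c_0 = sigma^2 (1 + theta_1 psi_1 + theta_2 psi_2) = 2 * (1 + (-0.098)(0.194) + (0.181)(0.237648)) = 2 * 1.024002 = 2.048005
  c_1 = sigma^2 (theta_1 + theta_2 psi_1) = 2 * (-0.098 + (0.181)(0.194)) = -0.125772
  c_2 = sigma^2 theta_2 = 2 * (0.181) = 0.362
Equations for k = 0 and k = 1 (AR order 1):
  gamma(0) = phi_1 gamma(1) + c_0
  gamma(1) = phi_1 gamma(0) + c_1
Substituting the second into the first: gamma(0) (1 - phi_1^2) = c_0 + phi_1 c_1, so
  gamma(0) = (c_0 + phi_1 c_1) / (1 - phi_1^2) = (2.048005 + (0.292)(-0.125772)) / (1 - (0.292)^2) = 2.011279 / 0.914736 = 2.198754.
Therefore gamma(0) = 2.1988 (to 4 decimal places).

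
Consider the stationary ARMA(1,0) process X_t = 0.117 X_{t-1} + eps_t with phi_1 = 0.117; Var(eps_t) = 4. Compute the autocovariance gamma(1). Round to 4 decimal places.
\gamma(1) = 0.4745

Multiply the model equation by X_{t-k} and take expectations. With theta_0 = psi_0 = 1 and psi_j the MA(infinity) weights, this gives
  gamma(k) - sum_i phi_i gamma(k-i) = c_k,
  c_k = sigma^2 * sum_{j=k..q} theta_j psi_{j-k}   (c_k = 0 for k > q),
using gamma(-m) = gamma(m).
Pure AR (q = 0): c_0 = sigma^2 = 4, c_k = 0 for k >= 1.
Equations for k = 0 and k = 1 (AR order 1):
  gamma(0) = phi_1 gamma(1) + c_0
  gamma(1) = phi_1 gamma(0) + c_1
Substituting the second into the first: gamma(0) (1 - phi_1^2) = c_0 + phi_1 c_1, so
  gamma(0) = c_0 / (1 - phi_1^2) = 4 / (1 - (0.117)^2) = 4 / 0.986311 = 4.055516.
  gamma(1) = phi_1 gamma(0) = (0.117)(4.055516) = 0.474495.
Therefore gamma(1) = 0.4745 (to 4 decimal places).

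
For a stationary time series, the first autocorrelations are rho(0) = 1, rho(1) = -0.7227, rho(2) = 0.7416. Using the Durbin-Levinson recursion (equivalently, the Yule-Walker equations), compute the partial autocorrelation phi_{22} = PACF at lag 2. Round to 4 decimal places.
\phi_{22} = 0.4591

The PACF at lag k is phi_{kk}, the last component of the solution
to the Yule-Walker system G_k phi = r_k where
  (G_k)_{ij} = rho(|i - j|), (r_k)_i = rho(i), i,j = 1..k.
Equivalently, Durbin-Levinson gives phi_{kk} iteratively:
  phi_{11} = rho(1)
  phi_{kk} = [rho(k) - sum_{j=1..k-1} phi_{k-1,j} rho(k-j)]
            / [1 - sum_{j=1..k-1} phi_{k-1,j} rho(j)],
  phi_{k,j} = phi_{k-1,j} - phi_{kk} phi_{k-1,k-j},  j = 1..k-1.
Step k = 1:
  phi_11 = rho(1) = -0.7227.
Step k = 2:
  phi_22 = [rho(2) - phi_11 rho(1)] / [1 - phi_11 rho(1)] = [0.7416 - (-0.7227)(-0.7227)] / [1 - (-0.7227)(-0.7227)]
         = 0.21930471 / 0.47770471 = 0.4591.
Therefore phi_{22} = 0.4591.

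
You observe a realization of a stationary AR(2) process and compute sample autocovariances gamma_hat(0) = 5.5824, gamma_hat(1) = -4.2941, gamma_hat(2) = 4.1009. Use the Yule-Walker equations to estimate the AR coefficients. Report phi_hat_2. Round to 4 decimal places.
\hat\phi_{2} = 0.3500

The Yule-Walker equations for an AR(p) process read, in matrix form,
  Gamma_p phi = r_p,   with   (Gamma_p)_{ij} = gamma(|i - j|),
                       (r_p)_i = gamma(i),   i,j = 1..p.
Substitute the sample gammas (Toeplitz matrix and right-hand side of size 2):
  Gamma_p = [[5.5824, -4.2941], [-4.2941, 5.5824]]
  r_p     = [-4.2941, 4.1009]
Written out:
  5.5824 phi_1 - 4.2941 phi_2 = -4.2941
  -4.2941 phi_1 + 5.5824 phi_2 = 4.1009
Solve by Cramer's rule:
  det = gamma(0)^2 - gamma(1)^2 = (5.5824)^2 - (-4.2941)^2 = 31.16318976 - 18.43929481 = 12.72389495
  phi_hat_1 = [gamma(1) gamma(0) - gamma(1) gamma(2)] / det = [(-4.2941)(5.5824) - (-4.2941)(4.1009)] / 12.72389495 = -6.36170915 / 12.72389495 = -0.5
  phi_hat_2 = [gamma(0) gamma(2) - gamma(1)^2] / det = [(5.5824)(4.1009) - (-4.2941)^2] / 12.72389495 = 4.45356935 / 12.72389495 = 0.35
So phi_hat = [-0.5000, 0.3500].
Therefore phi_hat_2 = 0.3500.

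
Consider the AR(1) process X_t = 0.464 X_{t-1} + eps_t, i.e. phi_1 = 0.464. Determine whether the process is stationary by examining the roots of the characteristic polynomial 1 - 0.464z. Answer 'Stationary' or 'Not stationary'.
\text{Stationary}

The AR(p) characteristic polynomial is P(z) = 1 - 0.464z.
Stationarity requires all roots to lie outside the unit circle, i.e. |z| > 1 for every root.
This is linear in z: 1 + (-0.464) z = 0  =>  z = -1/(-0.464) = 2.155172,  |z| = 2.155172.
Moduli of all roots: 2.1552.
All moduli strictly greater than 1? Yes.
Verdict: Stationary.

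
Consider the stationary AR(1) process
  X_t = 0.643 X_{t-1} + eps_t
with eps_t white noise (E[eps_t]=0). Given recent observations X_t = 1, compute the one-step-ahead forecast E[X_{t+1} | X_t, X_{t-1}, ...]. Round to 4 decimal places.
E[X_{t+1} \mid \mathcal F_t] = 0.6430

For an AR(p) model X_t = c + sum_i phi_i X_{t-i} + eps_t, the
one-step-ahead conditional mean is
  E[X_{t+1} | X_t, ...] = c + sum_i phi_i X_{t+1-i}.
Substitute known values:
  E[X_{t+1} | ...] = (0.643) * (1)
                   = 0.6430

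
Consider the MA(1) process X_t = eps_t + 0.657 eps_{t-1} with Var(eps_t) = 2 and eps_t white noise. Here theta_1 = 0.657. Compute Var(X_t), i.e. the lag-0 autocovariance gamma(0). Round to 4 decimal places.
\gamma(0) = 2.8633

For an MA(q) process X_t = eps_t + sum_i theta_i eps_{t-i} with
Var(eps_t) = sigma^2, the variance is
  gamma(0) = sigma^2 * (1 + sum_i theta_i^2).
  sum_i theta_i^2 = (0.657)^2 = 0.431649.
  gamma(0) = 2 * (1 + 0.431649) = 2 * 1.431649 = 2.863298, which rounds to 2.8633.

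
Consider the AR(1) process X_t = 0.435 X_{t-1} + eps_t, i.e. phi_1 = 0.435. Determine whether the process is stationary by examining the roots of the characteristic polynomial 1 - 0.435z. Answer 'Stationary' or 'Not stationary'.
\text{Stationary}

The AR(p) characteristic polynomial is P(z) = 1 - 0.435z.
Stationarity requires all roots to lie outside the unit circle, i.e. |z| > 1 for every root.
This is linear in z: 1 + (-0.435) z = 0  =>  z = -1/(-0.435) = 2.298851,  |z| = 2.298851.
Moduli of all roots: 2.2989.
All moduli strictly greater than 1? Yes.
Verdict: Stationary.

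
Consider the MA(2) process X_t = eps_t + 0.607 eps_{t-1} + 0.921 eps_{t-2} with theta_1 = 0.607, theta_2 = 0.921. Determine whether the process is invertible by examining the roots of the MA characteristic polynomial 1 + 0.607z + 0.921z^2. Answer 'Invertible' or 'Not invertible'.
\text{Invertible}

The MA(q) characteristic polynomial is P(z) = 1 + 0.607z + 0.921z^2.
Invertibility requires all roots to lie outside the unit circle, i.e. |z| > 1 for every root.
Set 1 + (0.607) z + (0.921) z^2 = 0, i.e. a z^2 + b z + c = 0 with a = 0.921, b = 0.607, c = 1.
Discriminant D = b^2 - 4ac = (0.607)^2 - 4*(0.921)*1 = 0.368449 - (3.684) = -3.315551.
D < 0, so the roots are the complex-conjugate pair z = (-b +/- i sqrt(-D)) / (2a) = -0.3295 +/- 0.9885i.
For a conjugate pair |z|^2 = z * conj(z) = (product of roots) = c/a = 1/(0.921) = 1.085776, so |z| = sqrt(1.085776) = 1.042 for both roots.
Moduli of all roots: 1.0420, 1.0420.
All moduli strictly greater than 1? Yes.
Verdict: Invertible.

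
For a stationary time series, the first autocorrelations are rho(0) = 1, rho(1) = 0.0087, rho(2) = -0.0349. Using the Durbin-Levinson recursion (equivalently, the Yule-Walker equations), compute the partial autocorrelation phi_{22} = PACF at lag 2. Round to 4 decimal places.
\phi_{22} = -0.0350

The PACF at lag k is phi_{kk}, the last component of the solution
to the Yule-Walker system G_k phi = r_k where
  (G_k)_{ij} = rho(|i - j|), (r_k)_i = rho(i), i,j = 1..k.
Equivalently, Durbin-Levinson gives phi_{kk} iteratively:
  phi_{11} = rho(1)
  phi_{kk} = [rho(k) - sum_{j=1..k-1} phi_{k-1,j} rho(k-j)]
            / [1 - sum_{j=1..k-1} phi_{k-1,j} rho(j)],
  phi_{k,j} = phi_{k-1,j} - phi_{kk} phi_{k-1,k-j},  j = 1..k-1.
Step k = 1:
  phi_11 = rho(1) = 0.0087.
Step k = 2:
  phi_22 = [rho(2) - phi_11 rho(1)] / [1 - phi_11 rho(1)] = [-0.0349 - (0.0087)(0.0087)] / [1 - (0.0087)(0.0087)]
         = -0.03497569 / 0.99992431 = -0.035.
Therefore phi_{22} = -0.0350.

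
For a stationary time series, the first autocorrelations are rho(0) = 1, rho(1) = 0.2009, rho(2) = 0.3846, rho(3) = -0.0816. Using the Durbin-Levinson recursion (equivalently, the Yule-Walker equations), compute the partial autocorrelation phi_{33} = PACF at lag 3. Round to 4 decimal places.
\phi_{33} = -0.2430

The PACF at lag k is phi_{kk}, the last component of the solution
to the Yule-Walker system G_k phi = r_k where
  (G_k)_{ij} = rho(|i - j|), (r_k)_i = rho(i), i,j = 1..k.
Equivalently, Durbin-Levinson gives phi_{kk} iteratively:
  phi_{11} = rho(1)
  phi_{kk} = [rho(k) - sum_{j=1..k-1} phi_{k-1,j} rho(k-j)]
            / [1 - sum_{j=1..k-1} phi_{k-1,j} rho(j)],
  phi_{k,j} = phi_{k-1,j} - phi_{kk} phi_{k-1,k-j},  j = 1..k-1.
Step k = 1:
  phi_11 = rho(1) = 0.2009.
Step k = 2:
  phi_22 = [rho(2) - phi_11 rho(1)] / [1 - phi_11 rho(1)] = [0.3846 - (0.2009)(0.2009)] / [1 - (0.2009)(0.2009)]
         = 0.34423919 / 0.95963919 = 0.358717.
  Update: phi_21 = phi_11 - phi_22 phi_11 = 0.2009 - (0.358717)(0.2009) = 0.128834.
Step k = 3:
  phi_33 = [rho(3) - phi_21 rho(2) - phi_22 rho(1)] / [1 - phi_21 rho(1) - phi_22 rho(2)]
    numerator   = -0.0816 - (0.128834)(0.3846) - (0.358717)(0.2009) = -0.20321575
    denominator = 1 - (0.128834)(0.2009) - (0.358717)(0.3846) = 0.83615463
  phi_33 = -0.20321575 / 0.83615463 = -0.243.
Therefore phi_{33} = -0.2430.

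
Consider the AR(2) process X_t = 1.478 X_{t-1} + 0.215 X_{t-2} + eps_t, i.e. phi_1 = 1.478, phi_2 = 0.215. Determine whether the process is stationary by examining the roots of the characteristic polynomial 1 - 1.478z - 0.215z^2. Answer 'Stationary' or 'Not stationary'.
\text{Not stationary}

The AR(p) characteristic polynomial is P(z) = 1 - 1.478z - 0.215z^2.
Stationarity requires all roots to lie outside the unit circle, i.e. |z| > 1 for every root.
Set 1 + (-1.478) z + (-0.215) z^2 = 0, i.e. a z^2 + b z + c = 0 with a = -0.215, b = -1.478, c = 1.
Discriminant D = b^2 - 4ac = (-1.478)^2 - 4*(-0.215)*1 = 2.184484 - (-0.86) = 3.044484.
D >= 0, so the roots are real: z = (-b +/- sqrt(D)) / (2a) = (1.478 +/- 1.744845) / (-0.43).
  z_1 = (1.478 + 1.744845) / (-0.43) = -7.495,   |z_1| = 7.495.
  z_2 = (1.478 - 1.744845) / (-0.43) = 0.6206,   |z_2| = 0.6206.
Moduli of all roots: 7.4950, 0.6206.
All moduli strictly greater than 1? No.
Verdict: Not stationary.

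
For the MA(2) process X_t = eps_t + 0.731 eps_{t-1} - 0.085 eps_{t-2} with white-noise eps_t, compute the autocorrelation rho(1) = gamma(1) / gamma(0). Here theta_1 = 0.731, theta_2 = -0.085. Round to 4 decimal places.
\rho(1) = 0.4339

For an MA(q) process with theta_0 = 1, the autocovariance is
  gamma(k) = sigma^2 * sum_{i=0..q-k} theta_i * theta_{i+k},
and rho(k) = gamma(k) / gamma(0). Sigma^2 cancels.
  numerator   = (1)*(0.731) + (0.731)*(-0.085) = 0.668865.
  denominator = (1)^2 + (0.731)^2 + (-0.085)^2 = 1.541586.
  rho(1) = 0.668865 / 1.541586 = 0.4339.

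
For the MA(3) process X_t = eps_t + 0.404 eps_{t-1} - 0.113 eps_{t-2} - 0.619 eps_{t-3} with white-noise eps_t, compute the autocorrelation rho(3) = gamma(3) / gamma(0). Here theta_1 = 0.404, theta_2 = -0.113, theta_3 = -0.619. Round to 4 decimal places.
\rho(3) = -0.3970

For an MA(q) process with theta_0 = 1, the autocovariance is
  gamma(k) = sigma^2 * sum_{i=0..q-k} theta_i * theta_{i+k},
and rho(k) = gamma(k) / gamma(0). Sigma^2 cancels.
  numerator   = (1)*(-0.619) = -0.619.
  denominator = (1)^2 + (0.404)^2 + (-0.113)^2 + (-0.619)^2 = 1.559146.
  rho(3) = -0.619 / 1.559146 = -0.3970.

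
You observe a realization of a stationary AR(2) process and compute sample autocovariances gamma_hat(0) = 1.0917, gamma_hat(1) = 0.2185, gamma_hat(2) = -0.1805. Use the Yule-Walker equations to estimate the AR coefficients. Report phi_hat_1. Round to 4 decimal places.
\hat\phi_{1} = 0.2430

The Yule-Walker equations for an AR(p) process read, in matrix form,
  Gamma_p phi = r_p,   with   (Gamma_p)_{ij} = gamma(|i - j|),
                       (r_p)_i = gamma(i),   i,j = 1..p.
Substitute the sample gammas (Toeplitz matrix and right-hand side of size 2):
  Gamma_p = [[1.0917, 0.2185], [0.2185, 1.0917]]
  r_p     = [0.2185, -0.1805]
Written out:
  1.0917 phi_1 + 0.2185 phi_2 = 0.2185
  0.2185 phi_1 + 1.0917 phi_2 = -0.1805
Solve by Cramer's rule:
  det = gamma(0)^2 - gamma(1)^2 = (1.0917)^2 - (0.2185)^2 = 1.19180889 - 0.04774225 = 1.14406664
  phi_hat_1 = [gamma(1) gamma(0) - gamma(1) gamma(2)] / det = [(0.2185)(1.0917) - (0.2185)(-0.1805)] / 1.14406664 = 0.2779757 / 1.14406664 = 0.243
  phi_hat_2 = [gamma(0) gamma(2) - gamma(1)^2] / det = [(1.0917)(-0.1805) - (0.2185)^2] / 1.14406664 = -0.2447941 / 1.14406664 = -0.214
So phi_hat = [0.2430, -0.2140].
Therefore phi_hat_1 = 0.2430.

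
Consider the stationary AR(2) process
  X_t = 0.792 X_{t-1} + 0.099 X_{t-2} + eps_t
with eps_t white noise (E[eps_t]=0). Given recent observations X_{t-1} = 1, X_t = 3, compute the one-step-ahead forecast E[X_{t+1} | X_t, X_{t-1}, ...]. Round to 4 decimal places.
E[X_{t+1} \mid \mathcal F_t] = 2.4750

For an AR(p) model X_t = c + sum_i phi_i X_{t-i} + eps_t, the
one-step-ahead conditional mean is
  E[X_{t+1} | X_t, ...] = c + sum_i phi_i X_{t+1-i}.
Substitute known values:
  E[X_{t+1} | ...] = (0.792) * (3) + (0.099) * (1)
                   = 2.4750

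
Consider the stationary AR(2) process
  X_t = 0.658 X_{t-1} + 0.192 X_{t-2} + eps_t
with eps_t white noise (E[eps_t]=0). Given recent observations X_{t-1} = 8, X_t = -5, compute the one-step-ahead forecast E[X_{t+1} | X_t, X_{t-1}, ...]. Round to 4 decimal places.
E[X_{t+1} \mid \mathcal F_t] = -1.7540

For an AR(p) model X_t = c + sum_i phi_i X_{t-i} + eps_t, the
one-step-ahead conditional mean is
  E[X_{t+1} | X_t, ...] = c + sum_i phi_i X_{t+1-i}.
Substitute known values:
  E[X_{t+1} | ...] = (0.658) * (-5) + (0.192) * (8)
                   = -1.7540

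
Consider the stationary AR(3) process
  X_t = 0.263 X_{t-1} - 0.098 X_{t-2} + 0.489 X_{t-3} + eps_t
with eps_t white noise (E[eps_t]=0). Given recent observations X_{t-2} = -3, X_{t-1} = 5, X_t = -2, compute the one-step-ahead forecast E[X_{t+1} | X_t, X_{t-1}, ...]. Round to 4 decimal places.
E[X_{t+1} \mid \mathcal F_t] = -2.4830

For an AR(p) model X_t = c + sum_i phi_i X_{t-i} + eps_t, the
one-step-ahead conditional mean is
  E[X_{t+1} | X_t, ...] = c + sum_i phi_i X_{t+1-i}.
Substitute known values:
  E[X_{t+1} | ...] = (0.263) * (-2) + (-0.098) * (5) + (0.489) * (-3)
                   = -2.4830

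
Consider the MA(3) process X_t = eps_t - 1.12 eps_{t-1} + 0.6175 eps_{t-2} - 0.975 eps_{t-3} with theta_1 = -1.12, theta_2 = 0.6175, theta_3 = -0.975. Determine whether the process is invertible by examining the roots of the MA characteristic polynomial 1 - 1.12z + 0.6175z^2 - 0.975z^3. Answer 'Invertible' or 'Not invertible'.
\text{Not invertible}

The MA(q) characteristic polynomial is P(z) = 1 - 1.12z + 0.6175z^2 - 0.975z^3.
Invertibility requires all roots to lie outside the unit circle, i.e. |z| > 1 for every root.
Degree 3: look for a simple real root z0 first, then factor out (1 - z/z0) and solve the remaining quadratic.
Testing z0 = 0.8: P(0.8) = 1 + (-1.12)(0.8) + (0.6175)(0.8)^2 + (-0.975)(0.8)^3
  = 1 + (-0.896) + (0.3952) + (-0.4992) = 0.  So z_0 = 0.8 is a root, |z_0| = 0.8.
Divide out the factor (1 - 1.25 z) = (1 - z/z0) (since 1/z0 = 1.25):
  P(z) = (1 - 1.25 z)(1 + (0.13) z + (0.78) z^2)
  [check: z-coef 0.13 - (1.25) = -1.12; z^2-coef 0.78 - (1.25)(0.13) = 0.6175; z^3-coef -(1.25)(0.78) = -0.975.]
Remaining roots from the quadratic factor 1 + (0.13) z + (0.78) z^2:
  Set 1 + (0.13) z + (0.78) z^2 = 0, i.e. a z^2 + b z + c = 0 with a = 0.78, b = 0.13, c = 1.
  Discriminant D = b^2 - 4ac = (0.13)^2 - 4*(0.78)*1 = 0.0169 - (3.12) = -3.1031.
  D < 0, so the roots are the complex-conjugate pair z = (-b +/- i sqrt(-D)) / (2a) = -0.0833 +/- 1.1292i.
  For a conjugate pair |z|^2 = z * conj(z) = (product of roots) = c/a = 1/(0.78) = 1.282051, so |z| = sqrt(1.282051) = 1.1323 for both roots.
Moduli of all roots: 0.8000, 1.1323, 1.1323.
All moduli strictly greater than 1? No.
Verdict: Not invertible.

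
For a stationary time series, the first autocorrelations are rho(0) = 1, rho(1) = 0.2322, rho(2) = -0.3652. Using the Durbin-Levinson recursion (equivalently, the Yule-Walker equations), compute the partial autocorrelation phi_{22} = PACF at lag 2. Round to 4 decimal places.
\phi_{22} = -0.4430

The PACF at lag k is phi_{kk}, the last component of the solution
to the Yule-Walker system G_k phi = r_k where
  (G_k)_{ij} = rho(|i - j|), (r_k)_i = rho(i), i,j = 1..k.
Equivalently, Durbin-Levinson gives phi_{kk} iteratively:
  phi_{11} = rho(1)
  phi_{kk} = [rho(k) - sum_{j=1..k-1} phi_{k-1,j} rho(k-j)]
            / [1 - sum_{j=1..k-1} phi_{k-1,j} rho(j)],
  phi_{k,j} = phi_{k-1,j} - phi_{kk} phi_{k-1,k-j},  j = 1..k-1.
Step k = 1:
  phi_11 = rho(1) = 0.2322.
Step k = 2:
  phi_22 = [rho(2) - phi_11 rho(1)] / [1 - phi_11 rho(1)] = [-0.3652 - (0.2322)(0.2322)] / [1 - (0.2322)(0.2322)]
         = -0.41911684 / 0.94608316 = -0.443.
Therefore phi_{22} = -0.4430.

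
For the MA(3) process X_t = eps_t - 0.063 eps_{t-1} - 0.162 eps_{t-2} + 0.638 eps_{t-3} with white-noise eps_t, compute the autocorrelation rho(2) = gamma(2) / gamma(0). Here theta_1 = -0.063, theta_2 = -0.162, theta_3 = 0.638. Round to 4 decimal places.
\rho(2) = -0.1407

For an MA(q) process with theta_0 = 1, the autocovariance is
  gamma(k) = sigma^2 * sum_{i=0..q-k} theta_i * theta_{i+k},
and rho(k) = gamma(k) / gamma(0). Sigma^2 cancels.
  numerator   = (1)*(-0.162) + (-0.063)*(0.638) = -0.202194.
  denominator = (1)^2 + (-0.063)^2 + (-0.162)^2 + (0.638)^2 = 1.437257.
  rho(2) = -0.202194 / 1.437257 = -0.1407.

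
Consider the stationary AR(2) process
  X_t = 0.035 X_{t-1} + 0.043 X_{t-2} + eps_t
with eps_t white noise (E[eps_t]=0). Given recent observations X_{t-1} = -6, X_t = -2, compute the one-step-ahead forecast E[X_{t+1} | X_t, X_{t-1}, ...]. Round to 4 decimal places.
E[X_{t+1} \mid \mathcal F_t] = -0.3280

For an AR(p) model X_t = c + sum_i phi_i X_{t-i} + eps_t, the
one-step-ahead conditional mean is
  E[X_{t+1} | X_t, ...] = c + sum_i phi_i X_{t+1-i}.
Substitute known values:
  E[X_{t+1} | ...] = (0.035) * (-2) + (0.043) * (-6)
                   = -0.3280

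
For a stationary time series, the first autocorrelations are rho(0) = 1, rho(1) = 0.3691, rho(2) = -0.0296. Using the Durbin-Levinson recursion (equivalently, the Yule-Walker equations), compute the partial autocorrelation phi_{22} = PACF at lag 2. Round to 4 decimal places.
\phi_{22} = -0.1920

The PACF at lag k is phi_{kk}, the last component of the solution
to the Yule-Walker system G_k phi = r_k where
  (G_k)_{ij} = rho(|i - j|), (r_k)_i = rho(i), i,j = 1..k.
Equivalently, Durbin-Levinson gives phi_{kk} iteratively:
  phi_{11} = rho(1)
  phi_{kk} = [rho(k) - sum_{j=1..k-1} phi_{k-1,j} rho(k-j)]
            / [1 - sum_{j=1..k-1} phi_{k-1,j} rho(j)],
  phi_{k,j} = phi_{k-1,j} - phi_{kk} phi_{k-1,k-j},  j = 1..k-1.
Step k = 1:
  phi_11 = rho(1) = 0.3691.
Step k = 2:
  phi_22 = [rho(2) - phi_11 rho(1)] / [1 - phi_11 rho(1)] = [-0.0296 - (0.3691)(0.3691)] / [1 - (0.3691)(0.3691)]
         = -0.16583481 / 0.86376519 = -0.192.
Therefore phi_{22} = -0.1920.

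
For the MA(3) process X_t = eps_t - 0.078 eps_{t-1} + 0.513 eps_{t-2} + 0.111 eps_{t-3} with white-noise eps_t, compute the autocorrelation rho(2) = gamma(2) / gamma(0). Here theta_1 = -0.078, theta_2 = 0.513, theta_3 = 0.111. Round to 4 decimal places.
\rho(2) = 0.3935

For an MA(q) process with theta_0 = 1, the autocovariance is
  gamma(k) = sigma^2 * sum_{i=0..q-k} theta_i * theta_{i+k},
and rho(k) = gamma(k) / gamma(0). Sigma^2 cancels.
  numerator   = (1)*(0.513) + (-0.078)*(0.111) = 0.504342.
  denominator = (1)^2 + (-0.078)^2 + (0.513)^2 + (0.111)^2 = 1.281574.
  rho(2) = 0.504342 / 1.281574 = 0.3935.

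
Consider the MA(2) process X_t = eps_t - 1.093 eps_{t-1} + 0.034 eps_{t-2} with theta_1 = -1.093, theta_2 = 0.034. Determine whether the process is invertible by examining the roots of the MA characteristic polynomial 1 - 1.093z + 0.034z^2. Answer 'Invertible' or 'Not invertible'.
\text{Not invertible}

The MA(q) characteristic polynomial is P(z) = 1 - 1.093z + 0.034z^2.
Invertibility requires all roots to lie outside the unit circle, i.e. |z| > 1 for every root.
Set 1 + (-1.093) z + (0.034) z^2 = 0, i.e. a z^2 + b z + c = 0 with a = 0.034, b = -1.093, c = 1.
Discriminant D = b^2 - 4ac = (-1.093)^2 - 4*(0.034)*1 = 1.194649 - (0.136) = 1.058649.
D >= 0, so the roots are real: z = (-b +/- sqrt(D)) / (2a) = (1.093 +/- 1.028907) / (0.068).
  z_1 = (1.093 + 1.028907) / (0.068) = 31.2045,   |z_1| = 31.2045.
  z_2 = (1.093 - 1.028907) / (0.068) = 0.9425,   |z_2| = 0.9425.
Moduli of all roots: 31.2045, 0.9425.
All moduli strictly greater than 1? No.
Verdict: Not invertible.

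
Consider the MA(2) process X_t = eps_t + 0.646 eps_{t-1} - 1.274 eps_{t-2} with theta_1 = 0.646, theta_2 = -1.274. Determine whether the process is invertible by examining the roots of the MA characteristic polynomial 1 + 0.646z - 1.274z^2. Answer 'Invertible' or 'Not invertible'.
\text{Not invertible}

The MA(q) characteristic polynomial is P(z) = 1 + 0.646z - 1.274z^2.
Invertibility requires all roots to lie outside the unit circle, i.e. |z| > 1 for every root.
Set 1 + (0.646) z + (-1.274) z^2 = 0, i.e. a z^2 + b z + c = 0 with a = -1.274, b = 0.646, c = 1.
Discriminant D = b^2 - 4ac = (0.646)^2 - 4*(-1.274)*1 = 0.417316 - (-5.096) = 5.513316.
D >= 0, so the roots are real: z = (-b +/- sqrt(D)) / (2a) = (-0.646 +/- 2.348045) / (-2.548).
  z_1 = (-0.646 + 2.348045) / (-2.548) = -0.668,   |z_1| = 0.668.
  z_2 = (-0.646 - 2.348045) / (-2.548) = 1.1751,   |z_2| = 1.1751.
Moduli of all roots: 0.6680, 1.1751.
All moduli strictly greater than 1? No.
Verdict: Not invertible.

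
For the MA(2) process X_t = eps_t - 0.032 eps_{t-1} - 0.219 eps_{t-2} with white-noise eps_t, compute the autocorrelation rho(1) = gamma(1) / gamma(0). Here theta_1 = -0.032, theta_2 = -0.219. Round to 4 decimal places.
\rho(1) = -0.0238

For an MA(q) process with theta_0 = 1, the autocovariance is
  gamma(k) = sigma^2 * sum_{i=0..q-k} theta_i * theta_{i+k},
and rho(k) = gamma(k) / gamma(0). Sigma^2 cancels.
  numerator   = (1)*(-0.032) + (-0.032)*(-0.219) = -0.024992.
  denominator = (1)^2 + (-0.032)^2 + (-0.219)^2 = 1.048985.
  rho(1) = -0.024992 / 1.048985 = -0.0238.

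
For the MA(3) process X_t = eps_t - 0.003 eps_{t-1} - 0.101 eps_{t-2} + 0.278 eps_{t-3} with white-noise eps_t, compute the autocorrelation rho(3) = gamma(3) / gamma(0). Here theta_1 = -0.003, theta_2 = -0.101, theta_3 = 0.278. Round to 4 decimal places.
\rho(3) = 0.2556

For an MA(q) process with theta_0 = 1, the autocovariance is
  gamma(k) = sigma^2 * sum_{i=0..q-k} theta_i * theta_{i+k},
and rho(k) = gamma(k) / gamma(0). Sigma^2 cancels.
  numerator   = (1)*(0.278) = 0.278.
  denominator = (1)^2 + (-0.003)^2 + (-0.101)^2 + (0.278)^2 = 1.087494.
  rho(3) = 0.278 / 1.087494 = 0.2556.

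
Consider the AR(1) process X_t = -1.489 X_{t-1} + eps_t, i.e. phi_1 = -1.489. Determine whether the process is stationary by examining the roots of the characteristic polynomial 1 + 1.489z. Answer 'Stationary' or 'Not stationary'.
\text{Not stationary}

The AR(p) characteristic polynomial is P(z) = 1 + 1.489z.
Stationarity requires all roots to lie outside the unit circle, i.e. |z| > 1 for every root.
This is linear in z: 1 + (1.489) z = 0  =>  z = -1/(1.489) = -0.671592,  |z| = 0.671592.
Moduli of all roots: 0.6716.
All moduli strictly greater than 1? No.
Verdict: Not stationary.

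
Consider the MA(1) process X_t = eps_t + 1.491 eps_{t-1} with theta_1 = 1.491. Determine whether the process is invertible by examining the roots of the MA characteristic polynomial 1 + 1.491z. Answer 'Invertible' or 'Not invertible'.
\text{Not invertible}

The MA(q) characteristic polynomial is P(z) = 1 + 1.491z.
Invertibility requires all roots to lie outside the unit circle, i.e. |z| > 1 for every root.
This is linear in z: 1 + (1.491) z = 0  =>  z = -1/(1.491) = -0.670691,  |z| = 0.670691.
Moduli of all roots: 0.6707.
All moduli strictly greater than 1? No.
Verdict: Not invertible.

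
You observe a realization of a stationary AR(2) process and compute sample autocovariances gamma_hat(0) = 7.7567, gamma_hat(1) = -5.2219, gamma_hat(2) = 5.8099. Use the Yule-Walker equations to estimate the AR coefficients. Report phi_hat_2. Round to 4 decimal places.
\hat\phi_{2} = 0.5410

The Yule-Walker equations for an AR(p) process read, in matrix form,
  Gamma_p phi = r_p,   with   (Gamma_p)_{ij} = gamma(|i - j|),
                       (r_p)_i = gamma(i),   i,j = 1..p.
Substitute the sample gammas (Toeplitz matrix and right-hand side of size 2):
  Gamma_p = [[7.7567, -5.2219], [-5.2219, 7.7567]]
  r_p     = [-5.2219, 5.8099]
Written out:
  7.7567 phi_1 - 5.2219 phi_2 = -5.2219
  -5.2219 phi_1 + 7.7567 phi_2 = 5.8099
Solve by Cramer's rule:
  det = gamma(0)^2 - gamma(1)^2 = (7.7567)^2 - (-5.2219)^2 = 60.16639489 - 27.26823961 = 32.89815528
  phi_hat_1 = [gamma(1) gamma(0) - gamma(1) gamma(2)] / det = [(-5.2219)(7.7567) - (-5.2219)(5.8099)] / 32.89815528 = -10.16599492 / 32.89815528 = -0.309
  phi_hat_2 = [gamma(0) gamma(2) - gamma(1)^2] / det = [(7.7567)(5.8099) - (-5.2219)^2] / 32.89815528 = 17.79741172 / 32.89815528 = 0.541
So phi_hat = [-0.3090, 0.5410].
Therefore phi_hat_2 = 0.5410.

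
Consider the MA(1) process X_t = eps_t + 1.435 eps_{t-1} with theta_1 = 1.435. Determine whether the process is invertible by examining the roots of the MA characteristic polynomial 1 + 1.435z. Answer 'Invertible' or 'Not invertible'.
\text{Not invertible}

The MA(q) characteristic polynomial is P(z) = 1 + 1.435z.
Invertibility requires all roots to lie outside the unit circle, i.e. |z| > 1 for every root.
This is linear in z: 1 + (1.435) z = 0  =>  z = -1/(1.435) = -0.696864,  |z| = 0.696864.
Moduli of all roots: 0.6969.
All moduli strictly greater than 1? No.
Verdict: Not invertible.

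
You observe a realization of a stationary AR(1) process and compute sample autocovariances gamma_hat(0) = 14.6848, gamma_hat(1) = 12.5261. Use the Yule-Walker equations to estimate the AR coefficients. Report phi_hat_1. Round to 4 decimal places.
\hat\phi_{1} = 0.8530

The Yule-Walker equations for an AR(p) process read, in matrix form,
  Gamma_p phi = r_p,   with   (Gamma_p)_{ij} = gamma(|i - j|),
                       (r_p)_i = gamma(i),   i,j = 1..p.
Substitute the sample gammas (Toeplitz matrix and right-hand side of size 1):
  Gamma_p = [[14.6848]]
  r_p     = [12.5261]
With p = 1 this is the single equation gamma(0) phi_1 = gamma(1):
  phi_hat_1 = gamma(1) / gamma(0) = 12.5261 / 14.6848 = 0.8530.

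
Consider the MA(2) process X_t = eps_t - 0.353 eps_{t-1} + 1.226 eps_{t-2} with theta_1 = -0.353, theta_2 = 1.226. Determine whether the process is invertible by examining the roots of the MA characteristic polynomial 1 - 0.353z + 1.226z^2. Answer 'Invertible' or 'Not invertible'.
\text{Not invertible}

The MA(q) characteristic polynomial is P(z) = 1 - 0.353z + 1.226z^2.
Invertibility requires all roots to lie outside the unit circle, i.e. |z| > 1 for every root.
Set 1 + (-0.353) z + (1.226) z^2 = 0, i.e. a z^2 + b z + c = 0 with a = 1.226, b = -0.353, c = 1.
Discriminant D = b^2 - 4ac = (-0.353)^2 - 4*(1.226)*1 = 0.124609 - (4.904) = -4.779391.
D < 0, so the roots are the complex-conjugate pair z = (-b +/- i sqrt(-D)) / (2a) = 0.144 +/- 0.8916i.
For a conjugate pair |z|^2 = z * conj(z) = (product of roots) = c/a = 1/(1.226) = 0.815661, so |z| = sqrt(0.815661) = 0.9031 for both roots.
Moduli of all roots: 0.9031, 0.9031.
All moduli strictly greater than 1? No.
Verdict: Not invertible.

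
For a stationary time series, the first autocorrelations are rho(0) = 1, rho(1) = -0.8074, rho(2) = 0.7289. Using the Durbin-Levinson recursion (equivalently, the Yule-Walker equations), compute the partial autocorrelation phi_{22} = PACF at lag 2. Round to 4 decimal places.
\phi_{22} = 0.2212

The PACF at lag k is phi_{kk}, the last component of the solution
to the Yule-Walker system G_k phi = r_k where
  (G_k)_{ij} = rho(|i - j|), (r_k)_i = rho(i), i,j = 1..k.
Equivalently, Durbin-Levinson gives phi_{kk} iteratively:
  phi_{11} = rho(1)
  phi_{kk} = [rho(k) - sum_{j=1..k-1} phi_{k-1,j} rho(k-j)]
            / [1 - sum_{j=1..k-1} phi_{k-1,j} rho(j)],
  phi_{k,j} = phi_{k-1,j} - phi_{kk} phi_{k-1,k-j},  j = 1..k-1.
Step k = 1:
  phi_11 = rho(1) = -0.8074.
Step k = 2:
  phi_22 = [rho(2) - phi_11 rho(1)] / [1 - phi_11 rho(1)] = [0.7289 - (-0.8074)(-0.8074)] / [1 - (-0.8074)(-0.8074)]
         = 0.07700524 / 0.34810524 = 0.2212.
Therefore phi_{22} = 0.2212.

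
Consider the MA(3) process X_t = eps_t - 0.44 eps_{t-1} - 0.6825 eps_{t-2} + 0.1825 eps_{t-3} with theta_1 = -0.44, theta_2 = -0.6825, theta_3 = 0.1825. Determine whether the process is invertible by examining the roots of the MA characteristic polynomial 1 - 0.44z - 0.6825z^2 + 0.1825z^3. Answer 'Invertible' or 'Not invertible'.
\text{Invertible}

The MA(q) characteristic polynomial is P(z) = 1 - 0.44z - 0.6825z^2 + 0.1825z^3.
Invertibility requires all roots to lie outside the unit circle, i.e. |z| > 1 for every root.
Degree 3: look for a simple real root z0 first, then factor out (1 - z/z0) and solve the remaining quadratic.
Testing z0 = 4: P(4) = 1 + (-0.44)(4) + (-0.6825)(4)^2 + (0.1825)(4)^3
  = 1 + (-1.76) + (-10.92) + (11.68) = 0.  So z_0 = 4 is a root, |z_0| = 4.
Divide out the factor (1 - 0.25 z) = (1 - z/z0) (since 1/z0 = 0.25):
  P(z) = (1 - 0.25 z)(1 + (-0.19) z + (-0.73) z^2)
  [check: z-coef -0.19 - (0.25) = -0.44; z^2-coef -0.73 - (0.25)(-0.19) = -0.6825; z^3-coef -(0.25)(-0.73) = 0.1825.]
Remaining roots from the quadratic factor 1 + (-0.19) z + (-0.73) z^2:
  Set 1 + (-0.19) z + (-0.73) z^2 = 0, i.e. a z^2 + b z + c = 0 with a = -0.73, b = -0.19, c = 1.
  Discriminant D = b^2 - 4ac = (-0.19)^2 - 4*(-0.73)*1 = 0.0361 - (-2.92) = 2.9561.
  D >= 0, so the roots are real: z = (-b +/- sqrt(D)) / (2a) = (0.19 +/- 1.719331) / (-1.46).
    z_1 = (0.19 + 1.719331) / (-1.46) = -1.3078,   |z_1| = 1.3078.
    z_2 = (0.19 - 1.719331) / (-1.46) = 1.0475,   |z_2| = 1.0475.
Moduli of all roots: 4.0000, 1.3078, 1.0475.
All moduli strictly greater than 1? Yes.
Verdict: Invertible.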